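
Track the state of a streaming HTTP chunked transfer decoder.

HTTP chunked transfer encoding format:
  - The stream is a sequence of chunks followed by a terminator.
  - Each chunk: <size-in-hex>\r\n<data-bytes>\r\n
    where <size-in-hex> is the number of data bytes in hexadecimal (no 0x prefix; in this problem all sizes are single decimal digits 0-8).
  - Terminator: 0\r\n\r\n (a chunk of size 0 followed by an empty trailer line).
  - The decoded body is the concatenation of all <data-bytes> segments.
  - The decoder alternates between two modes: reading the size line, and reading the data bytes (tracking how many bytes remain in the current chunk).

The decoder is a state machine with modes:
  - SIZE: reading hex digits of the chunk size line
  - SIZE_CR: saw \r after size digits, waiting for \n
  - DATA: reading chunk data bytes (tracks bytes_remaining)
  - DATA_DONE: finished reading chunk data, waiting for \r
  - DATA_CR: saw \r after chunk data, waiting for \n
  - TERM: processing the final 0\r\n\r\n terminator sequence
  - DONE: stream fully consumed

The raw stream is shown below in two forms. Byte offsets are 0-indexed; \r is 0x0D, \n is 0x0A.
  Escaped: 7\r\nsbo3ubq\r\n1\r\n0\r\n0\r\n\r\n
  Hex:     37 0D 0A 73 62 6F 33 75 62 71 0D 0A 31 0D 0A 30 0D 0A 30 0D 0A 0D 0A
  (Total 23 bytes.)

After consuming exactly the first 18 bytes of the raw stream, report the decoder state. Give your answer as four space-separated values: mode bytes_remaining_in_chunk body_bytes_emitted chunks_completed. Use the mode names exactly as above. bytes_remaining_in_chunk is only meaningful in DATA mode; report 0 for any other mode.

Byte 0 = '7': mode=SIZE remaining=0 emitted=0 chunks_done=0
Byte 1 = 0x0D: mode=SIZE_CR remaining=0 emitted=0 chunks_done=0
Byte 2 = 0x0A: mode=DATA remaining=7 emitted=0 chunks_done=0
Byte 3 = 's': mode=DATA remaining=6 emitted=1 chunks_done=0
Byte 4 = 'b': mode=DATA remaining=5 emitted=2 chunks_done=0
Byte 5 = 'o': mode=DATA remaining=4 emitted=3 chunks_done=0
Byte 6 = '3': mode=DATA remaining=3 emitted=4 chunks_done=0
Byte 7 = 'u': mode=DATA remaining=2 emitted=5 chunks_done=0
Byte 8 = 'b': mode=DATA remaining=1 emitted=6 chunks_done=0
Byte 9 = 'q': mode=DATA_DONE remaining=0 emitted=7 chunks_done=0
Byte 10 = 0x0D: mode=DATA_CR remaining=0 emitted=7 chunks_done=0
Byte 11 = 0x0A: mode=SIZE remaining=0 emitted=7 chunks_done=1
Byte 12 = '1': mode=SIZE remaining=0 emitted=7 chunks_done=1
Byte 13 = 0x0D: mode=SIZE_CR remaining=0 emitted=7 chunks_done=1
Byte 14 = 0x0A: mode=DATA remaining=1 emitted=7 chunks_done=1
Byte 15 = '0': mode=DATA_DONE remaining=0 emitted=8 chunks_done=1
Byte 16 = 0x0D: mode=DATA_CR remaining=0 emitted=8 chunks_done=1
Byte 17 = 0x0A: mode=SIZE remaining=0 emitted=8 chunks_done=2

Answer: SIZE 0 8 2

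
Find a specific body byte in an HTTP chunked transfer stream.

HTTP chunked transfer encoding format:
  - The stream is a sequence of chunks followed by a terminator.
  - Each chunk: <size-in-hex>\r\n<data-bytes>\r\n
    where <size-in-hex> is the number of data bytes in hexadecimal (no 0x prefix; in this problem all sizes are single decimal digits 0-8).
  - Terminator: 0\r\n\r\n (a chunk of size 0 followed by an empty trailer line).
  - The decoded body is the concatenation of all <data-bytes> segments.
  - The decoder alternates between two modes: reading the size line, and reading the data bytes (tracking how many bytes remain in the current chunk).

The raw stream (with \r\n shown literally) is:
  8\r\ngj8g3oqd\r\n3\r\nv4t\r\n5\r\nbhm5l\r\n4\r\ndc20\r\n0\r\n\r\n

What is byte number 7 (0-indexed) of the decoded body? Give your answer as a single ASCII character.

Chunk 1: stream[0..1]='8' size=0x8=8, data at stream[3..11]='gj8g3oqd' -> body[0..8], body so far='gj8g3oqd'
Chunk 2: stream[13..14]='3' size=0x3=3, data at stream[16..19]='v4t' -> body[8..11], body so far='gj8g3oqdv4t'
Chunk 3: stream[21..22]='5' size=0x5=5, data at stream[24..29]='bhm5l' -> body[11..16], body so far='gj8g3oqdv4tbhm5l'
Chunk 4: stream[31..32]='4' size=0x4=4, data at stream[34..38]='dc20' -> body[16..20], body so far='gj8g3oqdv4tbhm5ldc20'
Chunk 5: stream[40..41]='0' size=0 (terminator). Final body='gj8g3oqdv4tbhm5ldc20' (20 bytes)
Body byte 7 = 'd'

Answer: d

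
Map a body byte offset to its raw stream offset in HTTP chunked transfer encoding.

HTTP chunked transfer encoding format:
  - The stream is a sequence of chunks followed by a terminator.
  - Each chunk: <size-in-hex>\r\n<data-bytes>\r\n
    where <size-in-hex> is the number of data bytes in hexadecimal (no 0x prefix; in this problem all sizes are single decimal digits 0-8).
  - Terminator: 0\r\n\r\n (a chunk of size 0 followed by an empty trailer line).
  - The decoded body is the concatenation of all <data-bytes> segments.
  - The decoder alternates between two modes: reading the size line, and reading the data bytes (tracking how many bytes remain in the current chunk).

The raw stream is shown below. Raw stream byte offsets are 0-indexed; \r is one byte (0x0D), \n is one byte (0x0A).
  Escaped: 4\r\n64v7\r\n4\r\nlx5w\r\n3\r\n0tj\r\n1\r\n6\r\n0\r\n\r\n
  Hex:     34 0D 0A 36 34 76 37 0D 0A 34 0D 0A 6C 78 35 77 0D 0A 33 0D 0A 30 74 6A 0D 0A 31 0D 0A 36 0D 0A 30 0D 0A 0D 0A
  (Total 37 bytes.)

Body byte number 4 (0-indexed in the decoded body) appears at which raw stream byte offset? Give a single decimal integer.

Answer: 12

Derivation:
Chunk 1: stream[0..1]='4' size=0x4=4, data at stream[3..7]='64v7' -> body[0..4], body so far='64v7'
Chunk 2: stream[9..10]='4' size=0x4=4, data at stream[12..16]='lx5w' -> body[4..8], body so far='64v7lx5w'
Chunk 3: stream[18..19]='3' size=0x3=3, data at stream[21..24]='0tj' -> body[8..11], body so far='64v7lx5w0tj'
Chunk 4: stream[26..27]='1' size=0x1=1, data at stream[29..30]='6' -> body[11..12], body so far='64v7lx5w0tj6'
Chunk 5: stream[32..33]='0' size=0 (terminator). Final body='64v7lx5w0tj6' (12 bytes)
Body byte 4 at stream offset 12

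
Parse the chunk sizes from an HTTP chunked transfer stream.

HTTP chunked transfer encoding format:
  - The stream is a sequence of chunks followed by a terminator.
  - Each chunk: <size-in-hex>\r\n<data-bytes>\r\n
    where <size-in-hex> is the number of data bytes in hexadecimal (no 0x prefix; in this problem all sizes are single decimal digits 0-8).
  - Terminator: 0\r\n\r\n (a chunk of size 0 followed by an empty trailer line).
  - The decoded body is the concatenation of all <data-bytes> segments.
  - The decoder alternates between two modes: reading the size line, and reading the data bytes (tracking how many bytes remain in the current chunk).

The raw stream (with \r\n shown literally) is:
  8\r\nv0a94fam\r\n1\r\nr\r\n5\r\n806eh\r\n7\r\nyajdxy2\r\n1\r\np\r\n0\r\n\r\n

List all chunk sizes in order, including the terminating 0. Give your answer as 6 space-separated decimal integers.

Answer: 8 1 5 7 1 0

Derivation:
Chunk 1: stream[0..1]='8' size=0x8=8, data at stream[3..11]='v0a94fam' -> body[0..8], body so far='v0a94fam'
Chunk 2: stream[13..14]='1' size=0x1=1, data at stream[16..17]='r' -> body[8..9], body so far='v0a94famr'
Chunk 3: stream[19..20]='5' size=0x5=5, data at stream[22..27]='806eh' -> body[9..14], body so far='v0a94famr806eh'
Chunk 4: stream[29..30]='7' size=0x7=7, data at stream[32..39]='yajdxy2' -> body[14..21], body so far='v0a94famr806ehyajdxy2'
Chunk 5: stream[41..42]='1' size=0x1=1, data at stream[44..45]='p' -> body[21..22], body so far='v0a94famr806ehyajdxy2p'
Chunk 6: stream[47..48]='0' size=0 (terminator). Final body='v0a94famr806ehyajdxy2p' (22 bytes)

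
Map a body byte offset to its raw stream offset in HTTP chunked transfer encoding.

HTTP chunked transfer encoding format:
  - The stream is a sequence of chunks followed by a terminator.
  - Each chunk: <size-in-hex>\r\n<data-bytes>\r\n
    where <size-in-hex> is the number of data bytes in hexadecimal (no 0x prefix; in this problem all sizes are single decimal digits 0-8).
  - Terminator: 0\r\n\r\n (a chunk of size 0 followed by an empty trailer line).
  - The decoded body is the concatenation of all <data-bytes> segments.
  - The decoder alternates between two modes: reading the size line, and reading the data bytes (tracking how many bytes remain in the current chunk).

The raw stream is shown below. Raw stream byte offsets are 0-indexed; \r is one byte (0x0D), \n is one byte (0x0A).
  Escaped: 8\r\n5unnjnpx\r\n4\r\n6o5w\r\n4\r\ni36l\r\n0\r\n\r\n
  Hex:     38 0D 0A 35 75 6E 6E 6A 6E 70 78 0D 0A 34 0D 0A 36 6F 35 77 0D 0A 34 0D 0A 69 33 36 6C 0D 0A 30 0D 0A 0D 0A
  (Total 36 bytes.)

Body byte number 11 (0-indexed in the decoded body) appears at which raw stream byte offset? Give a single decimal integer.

Chunk 1: stream[0..1]='8' size=0x8=8, data at stream[3..11]='5unnjnpx' -> body[0..8], body so far='5unnjnpx'
Chunk 2: stream[13..14]='4' size=0x4=4, data at stream[16..20]='6o5w' -> body[8..12], body so far='5unnjnpx6o5w'
Chunk 3: stream[22..23]='4' size=0x4=4, data at stream[25..29]='i36l' -> body[12..16], body so far='5unnjnpx6o5wi36l'
Chunk 4: stream[31..32]='0' size=0 (terminator). Final body='5unnjnpx6o5wi36l' (16 bytes)
Body byte 11 at stream offset 19

Answer: 19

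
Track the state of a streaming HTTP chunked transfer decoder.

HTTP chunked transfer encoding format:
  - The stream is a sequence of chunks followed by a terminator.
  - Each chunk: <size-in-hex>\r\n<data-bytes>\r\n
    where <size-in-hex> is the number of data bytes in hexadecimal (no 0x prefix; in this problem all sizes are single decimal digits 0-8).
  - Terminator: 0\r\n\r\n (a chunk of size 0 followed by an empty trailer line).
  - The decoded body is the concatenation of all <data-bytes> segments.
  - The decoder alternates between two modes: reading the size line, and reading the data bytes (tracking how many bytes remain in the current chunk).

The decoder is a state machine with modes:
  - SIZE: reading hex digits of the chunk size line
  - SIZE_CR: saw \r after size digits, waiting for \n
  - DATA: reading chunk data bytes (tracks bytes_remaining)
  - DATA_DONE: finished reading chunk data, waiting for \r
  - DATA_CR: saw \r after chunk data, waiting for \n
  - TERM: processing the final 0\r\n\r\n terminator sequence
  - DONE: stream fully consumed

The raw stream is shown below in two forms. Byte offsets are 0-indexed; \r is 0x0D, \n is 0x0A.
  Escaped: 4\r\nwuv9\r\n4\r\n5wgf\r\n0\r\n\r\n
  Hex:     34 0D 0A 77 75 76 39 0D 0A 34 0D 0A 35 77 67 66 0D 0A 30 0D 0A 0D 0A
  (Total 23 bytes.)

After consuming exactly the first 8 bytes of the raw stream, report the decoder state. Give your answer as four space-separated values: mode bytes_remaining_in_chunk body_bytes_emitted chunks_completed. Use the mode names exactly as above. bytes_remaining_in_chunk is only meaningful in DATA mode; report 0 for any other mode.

Byte 0 = '4': mode=SIZE remaining=0 emitted=0 chunks_done=0
Byte 1 = 0x0D: mode=SIZE_CR remaining=0 emitted=0 chunks_done=0
Byte 2 = 0x0A: mode=DATA remaining=4 emitted=0 chunks_done=0
Byte 3 = 'w': mode=DATA remaining=3 emitted=1 chunks_done=0
Byte 4 = 'u': mode=DATA remaining=2 emitted=2 chunks_done=0
Byte 5 = 'v': mode=DATA remaining=1 emitted=3 chunks_done=0
Byte 6 = '9': mode=DATA_DONE remaining=0 emitted=4 chunks_done=0
Byte 7 = 0x0D: mode=DATA_CR remaining=0 emitted=4 chunks_done=0

Answer: DATA_CR 0 4 0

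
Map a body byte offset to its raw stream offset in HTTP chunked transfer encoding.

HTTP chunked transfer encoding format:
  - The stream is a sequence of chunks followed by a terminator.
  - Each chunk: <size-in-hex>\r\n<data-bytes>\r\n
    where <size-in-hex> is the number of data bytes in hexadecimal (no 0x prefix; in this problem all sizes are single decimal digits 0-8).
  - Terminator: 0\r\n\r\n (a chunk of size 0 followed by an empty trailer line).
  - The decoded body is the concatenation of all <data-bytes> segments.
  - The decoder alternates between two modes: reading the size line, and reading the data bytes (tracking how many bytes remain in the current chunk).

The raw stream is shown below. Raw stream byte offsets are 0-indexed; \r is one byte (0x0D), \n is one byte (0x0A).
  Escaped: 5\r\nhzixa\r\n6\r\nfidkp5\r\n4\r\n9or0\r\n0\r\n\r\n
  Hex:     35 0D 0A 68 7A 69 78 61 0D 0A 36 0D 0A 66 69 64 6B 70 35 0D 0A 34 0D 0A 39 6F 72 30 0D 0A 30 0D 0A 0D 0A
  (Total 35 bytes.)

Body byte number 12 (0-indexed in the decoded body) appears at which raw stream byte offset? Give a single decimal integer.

Chunk 1: stream[0..1]='5' size=0x5=5, data at stream[3..8]='hzixa' -> body[0..5], body so far='hzixa'
Chunk 2: stream[10..11]='6' size=0x6=6, data at stream[13..19]='fidkp5' -> body[5..11], body so far='hzixafidkp5'
Chunk 3: stream[21..22]='4' size=0x4=4, data at stream[24..28]='9or0' -> body[11..15], body so far='hzixafidkp59or0'
Chunk 4: stream[30..31]='0' size=0 (terminator). Final body='hzixafidkp59or0' (15 bytes)
Body byte 12 at stream offset 25

Answer: 25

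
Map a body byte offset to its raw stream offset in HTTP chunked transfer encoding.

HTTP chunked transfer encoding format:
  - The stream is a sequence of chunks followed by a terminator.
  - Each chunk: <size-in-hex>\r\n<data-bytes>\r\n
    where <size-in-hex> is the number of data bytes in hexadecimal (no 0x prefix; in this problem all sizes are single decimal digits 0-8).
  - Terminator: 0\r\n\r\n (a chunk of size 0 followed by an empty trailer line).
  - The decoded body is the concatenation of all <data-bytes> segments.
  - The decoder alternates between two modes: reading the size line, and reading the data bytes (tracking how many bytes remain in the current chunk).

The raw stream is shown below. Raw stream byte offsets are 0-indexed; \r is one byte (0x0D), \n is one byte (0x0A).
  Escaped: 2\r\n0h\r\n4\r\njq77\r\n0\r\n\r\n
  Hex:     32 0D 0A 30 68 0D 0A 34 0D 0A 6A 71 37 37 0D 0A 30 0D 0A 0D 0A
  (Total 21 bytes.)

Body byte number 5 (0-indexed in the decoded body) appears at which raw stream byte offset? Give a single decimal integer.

Answer: 13

Derivation:
Chunk 1: stream[0..1]='2' size=0x2=2, data at stream[3..5]='0h' -> body[0..2], body so far='0h'
Chunk 2: stream[7..8]='4' size=0x4=4, data at stream[10..14]='jq77' -> body[2..6], body so far='0hjq77'
Chunk 3: stream[16..17]='0' size=0 (terminator). Final body='0hjq77' (6 bytes)
Body byte 5 at stream offset 13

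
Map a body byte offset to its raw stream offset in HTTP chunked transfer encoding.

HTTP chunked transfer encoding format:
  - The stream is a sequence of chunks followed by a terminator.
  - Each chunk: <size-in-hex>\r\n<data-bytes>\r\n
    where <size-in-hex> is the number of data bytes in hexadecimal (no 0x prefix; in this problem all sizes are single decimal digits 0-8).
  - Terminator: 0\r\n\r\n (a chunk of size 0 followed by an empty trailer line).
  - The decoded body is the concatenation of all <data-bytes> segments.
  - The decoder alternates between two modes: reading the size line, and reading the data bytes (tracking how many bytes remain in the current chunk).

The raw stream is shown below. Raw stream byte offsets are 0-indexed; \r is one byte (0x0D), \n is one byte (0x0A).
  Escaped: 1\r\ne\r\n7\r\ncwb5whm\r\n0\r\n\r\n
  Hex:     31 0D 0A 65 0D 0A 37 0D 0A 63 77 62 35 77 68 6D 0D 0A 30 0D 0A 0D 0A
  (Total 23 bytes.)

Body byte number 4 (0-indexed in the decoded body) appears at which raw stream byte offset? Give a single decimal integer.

Answer: 12

Derivation:
Chunk 1: stream[0..1]='1' size=0x1=1, data at stream[3..4]='e' -> body[0..1], body so far='e'
Chunk 2: stream[6..7]='7' size=0x7=7, data at stream[9..16]='cwb5whm' -> body[1..8], body so far='ecwb5whm'
Chunk 3: stream[18..19]='0' size=0 (terminator). Final body='ecwb5whm' (8 bytes)
Body byte 4 at stream offset 12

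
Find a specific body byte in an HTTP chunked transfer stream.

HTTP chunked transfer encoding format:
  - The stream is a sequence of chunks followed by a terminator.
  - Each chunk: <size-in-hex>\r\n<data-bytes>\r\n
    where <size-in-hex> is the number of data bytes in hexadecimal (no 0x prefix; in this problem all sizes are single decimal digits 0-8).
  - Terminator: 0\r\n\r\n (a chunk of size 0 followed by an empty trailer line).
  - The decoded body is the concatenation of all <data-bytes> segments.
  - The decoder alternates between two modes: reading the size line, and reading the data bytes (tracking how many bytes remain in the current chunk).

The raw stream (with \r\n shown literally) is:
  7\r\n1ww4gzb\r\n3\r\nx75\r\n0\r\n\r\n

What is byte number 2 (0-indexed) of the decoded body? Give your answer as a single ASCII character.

Answer: w

Derivation:
Chunk 1: stream[0..1]='7' size=0x7=7, data at stream[3..10]='1ww4gzb' -> body[0..7], body so far='1ww4gzb'
Chunk 2: stream[12..13]='3' size=0x3=3, data at stream[15..18]='x75' -> body[7..10], body so far='1ww4gzbx75'
Chunk 3: stream[20..21]='0' size=0 (terminator). Final body='1ww4gzbx75' (10 bytes)
Body byte 2 = 'w'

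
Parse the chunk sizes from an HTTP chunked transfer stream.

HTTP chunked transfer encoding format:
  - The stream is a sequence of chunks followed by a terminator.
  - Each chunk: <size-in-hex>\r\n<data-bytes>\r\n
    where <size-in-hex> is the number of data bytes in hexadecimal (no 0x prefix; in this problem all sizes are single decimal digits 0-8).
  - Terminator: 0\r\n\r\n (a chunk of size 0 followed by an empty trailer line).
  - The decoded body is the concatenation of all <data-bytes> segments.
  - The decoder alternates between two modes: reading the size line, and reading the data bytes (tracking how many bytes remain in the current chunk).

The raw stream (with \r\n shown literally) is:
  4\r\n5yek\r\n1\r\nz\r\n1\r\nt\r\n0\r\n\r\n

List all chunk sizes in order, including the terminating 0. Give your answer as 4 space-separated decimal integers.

Chunk 1: stream[0..1]='4' size=0x4=4, data at stream[3..7]='5yek' -> body[0..4], body so far='5yek'
Chunk 2: stream[9..10]='1' size=0x1=1, data at stream[12..13]='z' -> body[4..5], body so far='5yekz'
Chunk 3: stream[15..16]='1' size=0x1=1, data at stream[18..19]='t' -> body[5..6], body so far='5yekzt'
Chunk 4: stream[21..22]='0' size=0 (terminator). Final body='5yekzt' (6 bytes)

Answer: 4 1 1 0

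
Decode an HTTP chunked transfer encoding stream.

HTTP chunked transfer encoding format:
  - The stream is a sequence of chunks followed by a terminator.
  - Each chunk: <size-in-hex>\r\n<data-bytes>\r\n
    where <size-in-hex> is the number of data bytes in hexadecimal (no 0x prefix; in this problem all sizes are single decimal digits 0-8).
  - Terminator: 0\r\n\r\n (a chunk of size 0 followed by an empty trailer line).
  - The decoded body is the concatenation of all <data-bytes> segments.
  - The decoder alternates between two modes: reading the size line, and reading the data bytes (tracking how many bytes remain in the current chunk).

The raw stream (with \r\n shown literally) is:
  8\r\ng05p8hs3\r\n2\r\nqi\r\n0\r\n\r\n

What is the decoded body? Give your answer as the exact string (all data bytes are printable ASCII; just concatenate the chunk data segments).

Chunk 1: stream[0..1]='8' size=0x8=8, data at stream[3..11]='g05p8hs3' -> body[0..8], body so far='g05p8hs3'
Chunk 2: stream[13..14]='2' size=0x2=2, data at stream[16..18]='qi' -> body[8..10], body so far='g05p8hs3qi'
Chunk 3: stream[20..21]='0' size=0 (terminator). Final body='g05p8hs3qi' (10 bytes)

Answer: g05p8hs3qi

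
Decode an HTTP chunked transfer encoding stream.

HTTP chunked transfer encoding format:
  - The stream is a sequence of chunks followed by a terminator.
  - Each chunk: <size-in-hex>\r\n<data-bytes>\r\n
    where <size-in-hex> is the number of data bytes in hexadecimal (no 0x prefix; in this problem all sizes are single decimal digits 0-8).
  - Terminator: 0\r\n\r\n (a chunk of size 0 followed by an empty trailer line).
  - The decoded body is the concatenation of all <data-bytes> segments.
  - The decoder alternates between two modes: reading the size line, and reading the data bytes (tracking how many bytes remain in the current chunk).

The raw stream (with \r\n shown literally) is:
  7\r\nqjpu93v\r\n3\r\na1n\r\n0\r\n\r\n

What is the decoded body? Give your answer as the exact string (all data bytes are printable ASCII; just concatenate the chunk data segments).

Chunk 1: stream[0..1]='7' size=0x7=7, data at stream[3..10]='qjpu93v' -> body[0..7], body so far='qjpu93v'
Chunk 2: stream[12..13]='3' size=0x3=3, data at stream[15..18]='a1n' -> body[7..10], body so far='qjpu93va1n'
Chunk 3: stream[20..21]='0' size=0 (terminator). Final body='qjpu93va1n' (10 bytes)

Answer: qjpu93va1n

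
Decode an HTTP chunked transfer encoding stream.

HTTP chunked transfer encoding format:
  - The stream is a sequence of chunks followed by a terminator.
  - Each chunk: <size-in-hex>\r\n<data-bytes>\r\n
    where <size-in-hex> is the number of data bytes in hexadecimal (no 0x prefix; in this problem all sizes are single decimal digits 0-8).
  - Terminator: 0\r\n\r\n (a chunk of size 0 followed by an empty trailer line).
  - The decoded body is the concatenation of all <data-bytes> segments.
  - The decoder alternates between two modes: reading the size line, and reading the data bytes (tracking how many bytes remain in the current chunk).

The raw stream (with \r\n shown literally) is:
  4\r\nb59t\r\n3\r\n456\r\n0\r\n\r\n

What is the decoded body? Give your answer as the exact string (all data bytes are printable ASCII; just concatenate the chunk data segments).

Chunk 1: stream[0..1]='4' size=0x4=4, data at stream[3..7]='b59t' -> body[0..4], body so far='b59t'
Chunk 2: stream[9..10]='3' size=0x3=3, data at stream[12..15]='456' -> body[4..7], body so far='b59t456'
Chunk 3: stream[17..18]='0' size=0 (terminator). Final body='b59t456' (7 bytes)

Answer: b59t456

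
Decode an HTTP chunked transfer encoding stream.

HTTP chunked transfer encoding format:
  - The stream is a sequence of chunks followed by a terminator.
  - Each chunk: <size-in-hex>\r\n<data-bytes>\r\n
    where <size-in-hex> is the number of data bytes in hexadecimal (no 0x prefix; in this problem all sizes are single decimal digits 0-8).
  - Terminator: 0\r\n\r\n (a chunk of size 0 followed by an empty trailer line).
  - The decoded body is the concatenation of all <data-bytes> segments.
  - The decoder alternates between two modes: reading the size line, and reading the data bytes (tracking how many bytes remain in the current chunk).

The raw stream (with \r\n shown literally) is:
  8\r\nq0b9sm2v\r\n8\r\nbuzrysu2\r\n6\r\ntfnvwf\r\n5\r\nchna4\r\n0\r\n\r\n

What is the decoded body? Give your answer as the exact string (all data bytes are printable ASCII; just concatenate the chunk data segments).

Answer: q0b9sm2vbuzrysu2tfnvwfchna4

Derivation:
Chunk 1: stream[0..1]='8' size=0x8=8, data at stream[3..11]='q0b9sm2v' -> body[0..8], body so far='q0b9sm2v'
Chunk 2: stream[13..14]='8' size=0x8=8, data at stream[16..24]='buzrysu2' -> body[8..16], body so far='q0b9sm2vbuzrysu2'
Chunk 3: stream[26..27]='6' size=0x6=6, data at stream[29..35]='tfnvwf' -> body[16..22], body so far='q0b9sm2vbuzrysu2tfnvwf'
Chunk 4: stream[37..38]='5' size=0x5=5, data at stream[40..45]='chna4' -> body[22..27], body so far='q0b9sm2vbuzrysu2tfnvwfchna4'
Chunk 5: stream[47..48]='0' size=0 (terminator). Final body='q0b9sm2vbuzrysu2tfnvwfchna4' (27 bytes)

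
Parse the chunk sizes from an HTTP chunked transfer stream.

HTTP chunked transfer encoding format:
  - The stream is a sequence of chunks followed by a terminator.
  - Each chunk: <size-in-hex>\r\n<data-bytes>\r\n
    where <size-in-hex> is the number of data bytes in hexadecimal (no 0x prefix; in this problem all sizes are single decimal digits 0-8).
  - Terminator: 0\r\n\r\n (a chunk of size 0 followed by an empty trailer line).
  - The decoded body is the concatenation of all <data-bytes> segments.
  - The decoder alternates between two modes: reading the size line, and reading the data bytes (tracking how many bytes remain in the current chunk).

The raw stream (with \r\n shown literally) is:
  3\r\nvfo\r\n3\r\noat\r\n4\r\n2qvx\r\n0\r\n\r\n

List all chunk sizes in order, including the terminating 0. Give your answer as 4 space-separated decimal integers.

Chunk 1: stream[0..1]='3' size=0x3=3, data at stream[3..6]='vfo' -> body[0..3], body so far='vfo'
Chunk 2: stream[8..9]='3' size=0x3=3, data at stream[11..14]='oat' -> body[3..6], body so far='vfooat'
Chunk 3: stream[16..17]='4' size=0x4=4, data at stream[19..23]='2qvx' -> body[6..10], body so far='vfooat2qvx'
Chunk 4: stream[25..26]='0' size=0 (terminator). Final body='vfooat2qvx' (10 bytes)

Answer: 3 3 4 0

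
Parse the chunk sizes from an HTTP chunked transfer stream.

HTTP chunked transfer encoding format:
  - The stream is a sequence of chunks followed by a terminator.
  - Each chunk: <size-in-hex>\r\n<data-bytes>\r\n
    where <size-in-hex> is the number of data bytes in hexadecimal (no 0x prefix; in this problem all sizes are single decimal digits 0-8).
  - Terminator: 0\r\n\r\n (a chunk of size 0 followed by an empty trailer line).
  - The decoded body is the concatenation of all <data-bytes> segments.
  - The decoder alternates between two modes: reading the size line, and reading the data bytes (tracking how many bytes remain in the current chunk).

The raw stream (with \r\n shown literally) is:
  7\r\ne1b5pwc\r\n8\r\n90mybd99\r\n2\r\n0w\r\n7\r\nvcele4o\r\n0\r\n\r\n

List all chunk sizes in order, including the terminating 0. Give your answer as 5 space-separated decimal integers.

Chunk 1: stream[0..1]='7' size=0x7=7, data at stream[3..10]='e1b5pwc' -> body[0..7], body so far='e1b5pwc'
Chunk 2: stream[12..13]='8' size=0x8=8, data at stream[15..23]='90mybd99' -> body[7..15], body so far='e1b5pwc90mybd99'
Chunk 3: stream[25..26]='2' size=0x2=2, data at stream[28..30]='0w' -> body[15..17], body so far='e1b5pwc90mybd990w'
Chunk 4: stream[32..33]='7' size=0x7=7, data at stream[35..42]='vcele4o' -> body[17..24], body so far='e1b5pwc90mybd990wvcele4o'
Chunk 5: stream[44..45]='0' size=0 (terminator). Final body='e1b5pwc90mybd990wvcele4o' (24 bytes)

Answer: 7 8 2 7 0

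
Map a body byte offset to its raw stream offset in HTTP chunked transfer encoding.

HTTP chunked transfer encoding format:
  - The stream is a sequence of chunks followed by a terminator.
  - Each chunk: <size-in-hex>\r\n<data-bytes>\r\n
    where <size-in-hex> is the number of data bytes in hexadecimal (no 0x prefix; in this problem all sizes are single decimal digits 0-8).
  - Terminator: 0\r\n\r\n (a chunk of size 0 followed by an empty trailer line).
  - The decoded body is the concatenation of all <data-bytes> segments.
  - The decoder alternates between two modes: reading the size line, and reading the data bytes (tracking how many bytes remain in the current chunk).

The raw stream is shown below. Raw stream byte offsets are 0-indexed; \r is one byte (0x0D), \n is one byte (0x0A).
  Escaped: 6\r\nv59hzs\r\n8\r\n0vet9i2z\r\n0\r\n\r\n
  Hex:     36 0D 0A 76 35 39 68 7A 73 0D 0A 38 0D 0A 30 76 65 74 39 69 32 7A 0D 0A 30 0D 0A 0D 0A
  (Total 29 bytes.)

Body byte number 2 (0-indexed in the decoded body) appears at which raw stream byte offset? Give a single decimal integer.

Chunk 1: stream[0..1]='6' size=0x6=6, data at stream[3..9]='v59hzs' -> body[0..6], body so far='v59hzs'
Chunk 2: stream[11..12]='8' size=0x8=8, data at stream[14..22]='0vet9i2z' -> body[6..14], body so far='v59hzs0vet9i2z'
Chunk 3: stream[24..25]='0' size=0 (terminator). Final body='v59hzs0vet9i2z' (14 bytes)
Body byte 2 at stream offset 5

Answer: 5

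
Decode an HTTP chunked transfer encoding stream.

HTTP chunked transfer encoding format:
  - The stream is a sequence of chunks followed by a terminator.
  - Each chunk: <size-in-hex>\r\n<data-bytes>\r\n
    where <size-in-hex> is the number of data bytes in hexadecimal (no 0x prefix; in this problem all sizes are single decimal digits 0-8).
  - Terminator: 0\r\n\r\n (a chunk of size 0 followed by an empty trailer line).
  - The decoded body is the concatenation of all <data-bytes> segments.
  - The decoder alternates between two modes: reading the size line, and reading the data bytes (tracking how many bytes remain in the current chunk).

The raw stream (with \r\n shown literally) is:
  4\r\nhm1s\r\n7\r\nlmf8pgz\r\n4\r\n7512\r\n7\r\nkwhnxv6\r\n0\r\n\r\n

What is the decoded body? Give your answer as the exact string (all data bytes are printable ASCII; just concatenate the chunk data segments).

Answer: hm1slmf8pgz7512kwhnxv6

Derivation:
Chunk 1: stream[0..1]='4' size=0x4=4, data at stream[3..7]='hm1s' -> body[0..4], body so far='hm1s'
Chunk 2: stream[9..10]='7' size=0x7=7, data at stream[12..19]='lmf8pgz' -> body[4..11], body so far='hm1slmf8pgz'
Chunk 3: stream[21..22]='4' size=0x4=4, data at stream[24..28]='7512' -> body[11..15], body so far='hm1slmf8pgz7512'
Chunk 4: stream[30..31]='7' size=0x7=7, data at stream[33..40]='kwhnxv6' -> body[15..22], body so far='hm1slmf8pgz7512kwhnxv6'
Chunk 5: stream[42..43]='0' size=0 (terminator). Final body='hm1slmf8pgz7512kwhnxv6' (22 bytes)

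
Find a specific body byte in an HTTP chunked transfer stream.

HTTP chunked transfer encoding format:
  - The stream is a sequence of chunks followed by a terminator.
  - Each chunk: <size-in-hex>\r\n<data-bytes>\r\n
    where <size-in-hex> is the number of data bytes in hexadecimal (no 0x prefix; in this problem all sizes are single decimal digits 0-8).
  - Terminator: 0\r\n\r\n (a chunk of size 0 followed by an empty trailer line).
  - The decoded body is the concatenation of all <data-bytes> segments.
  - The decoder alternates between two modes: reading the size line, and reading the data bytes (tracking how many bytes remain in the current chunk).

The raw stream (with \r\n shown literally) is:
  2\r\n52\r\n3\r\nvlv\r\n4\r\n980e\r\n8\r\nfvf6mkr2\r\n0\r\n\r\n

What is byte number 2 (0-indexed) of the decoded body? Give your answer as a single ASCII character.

Answer: v

Derivation:
Chunk 1: stream[0..1]='2' size=0x2=2, data at stream[3..5]='52' -> body[0..2], body so far='52'
Chunk 2: stream[7..8]='3' size=0x3=3, data at stream[10..13]='vlv' -> body[2..5], body so far='52vlv'
Chunk 3: stream[15..16]='4' size=0x4=4, data at stream[18..22]='980e' -> body[5..9], body so far='52vlv980e'
Chunk 4: stream[24..25]='8' size=0x8=8, data at stream[27..35]='fvf6mkr2' -> body[9..17], body so far='52vlv980efvf6mkr2'
Chunk 5: stream[37..38]='0' size=0 (terminator). Final body='52vlv980efvf6mkr2' (17 bytes)
Body byte 2 = 'v'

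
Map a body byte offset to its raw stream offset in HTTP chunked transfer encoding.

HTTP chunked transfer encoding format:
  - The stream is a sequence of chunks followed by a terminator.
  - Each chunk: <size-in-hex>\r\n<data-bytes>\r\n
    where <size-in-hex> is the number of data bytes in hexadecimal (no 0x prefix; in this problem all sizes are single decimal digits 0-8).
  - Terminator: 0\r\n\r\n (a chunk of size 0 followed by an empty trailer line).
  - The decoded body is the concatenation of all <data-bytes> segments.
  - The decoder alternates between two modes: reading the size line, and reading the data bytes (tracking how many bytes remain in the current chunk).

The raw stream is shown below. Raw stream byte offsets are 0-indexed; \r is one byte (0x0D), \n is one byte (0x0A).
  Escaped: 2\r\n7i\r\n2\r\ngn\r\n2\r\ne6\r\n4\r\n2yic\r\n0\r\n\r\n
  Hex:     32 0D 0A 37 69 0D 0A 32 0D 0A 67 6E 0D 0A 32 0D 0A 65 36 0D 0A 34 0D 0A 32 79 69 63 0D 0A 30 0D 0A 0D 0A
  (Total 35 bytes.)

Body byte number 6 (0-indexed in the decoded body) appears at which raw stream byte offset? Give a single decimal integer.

Chunk 1: stream[0..1]='2' size=0x2=2, data at stream[3..5]='7i' -> body[0..2], body so far='7i'
Chunk 2: stream[7..8]='2' size=0x2=2, data at stream[10..12]='gn' -> body[2..4], body so far='7ign'
Chunk 3: stream[14..15]='2' size=0x2=2, data at stream[17..19]='e6' -> body[4..6], body so far='7igne6'
Chunk 4: stream[21..22]='4' size=0x4=4, data at stream[24..28]='2yic' -> body[6..10], body so far='7igne62yic'
Chunk 5: stream[30..31]='0' size=0 (terminator). Final body='7igne62yic' (10 bytes)
Body byte 6 at stream offset 24

Answer: 24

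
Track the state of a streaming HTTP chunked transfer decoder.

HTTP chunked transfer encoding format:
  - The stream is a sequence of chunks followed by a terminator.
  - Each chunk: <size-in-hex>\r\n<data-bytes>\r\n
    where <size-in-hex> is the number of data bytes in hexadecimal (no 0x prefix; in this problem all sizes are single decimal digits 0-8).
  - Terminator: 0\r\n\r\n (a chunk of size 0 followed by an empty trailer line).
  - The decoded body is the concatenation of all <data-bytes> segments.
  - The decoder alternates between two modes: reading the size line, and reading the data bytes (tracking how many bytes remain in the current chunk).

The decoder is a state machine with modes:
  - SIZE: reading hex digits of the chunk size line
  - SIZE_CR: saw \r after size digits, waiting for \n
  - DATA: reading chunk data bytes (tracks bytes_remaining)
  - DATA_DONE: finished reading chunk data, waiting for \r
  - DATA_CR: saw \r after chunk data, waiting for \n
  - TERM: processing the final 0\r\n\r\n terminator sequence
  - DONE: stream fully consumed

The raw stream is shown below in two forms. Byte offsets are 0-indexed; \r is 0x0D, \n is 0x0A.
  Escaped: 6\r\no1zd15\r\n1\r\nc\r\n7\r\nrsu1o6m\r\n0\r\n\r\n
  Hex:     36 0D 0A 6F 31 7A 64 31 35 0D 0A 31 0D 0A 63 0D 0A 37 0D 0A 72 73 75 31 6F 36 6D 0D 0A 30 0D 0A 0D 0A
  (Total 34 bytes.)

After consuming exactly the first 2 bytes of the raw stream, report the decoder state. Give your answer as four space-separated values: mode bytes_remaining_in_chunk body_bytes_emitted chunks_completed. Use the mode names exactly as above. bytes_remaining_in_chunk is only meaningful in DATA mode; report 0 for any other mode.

Byte 0 = '6': mode=SIZE remaining=0 emitted=0 chunks_done=0
Byte 1 = 0x0D: mode=SIZE_CR remaining=0 emitted=0 chunks_done=0

Answer: SIZE_CR 0 0 0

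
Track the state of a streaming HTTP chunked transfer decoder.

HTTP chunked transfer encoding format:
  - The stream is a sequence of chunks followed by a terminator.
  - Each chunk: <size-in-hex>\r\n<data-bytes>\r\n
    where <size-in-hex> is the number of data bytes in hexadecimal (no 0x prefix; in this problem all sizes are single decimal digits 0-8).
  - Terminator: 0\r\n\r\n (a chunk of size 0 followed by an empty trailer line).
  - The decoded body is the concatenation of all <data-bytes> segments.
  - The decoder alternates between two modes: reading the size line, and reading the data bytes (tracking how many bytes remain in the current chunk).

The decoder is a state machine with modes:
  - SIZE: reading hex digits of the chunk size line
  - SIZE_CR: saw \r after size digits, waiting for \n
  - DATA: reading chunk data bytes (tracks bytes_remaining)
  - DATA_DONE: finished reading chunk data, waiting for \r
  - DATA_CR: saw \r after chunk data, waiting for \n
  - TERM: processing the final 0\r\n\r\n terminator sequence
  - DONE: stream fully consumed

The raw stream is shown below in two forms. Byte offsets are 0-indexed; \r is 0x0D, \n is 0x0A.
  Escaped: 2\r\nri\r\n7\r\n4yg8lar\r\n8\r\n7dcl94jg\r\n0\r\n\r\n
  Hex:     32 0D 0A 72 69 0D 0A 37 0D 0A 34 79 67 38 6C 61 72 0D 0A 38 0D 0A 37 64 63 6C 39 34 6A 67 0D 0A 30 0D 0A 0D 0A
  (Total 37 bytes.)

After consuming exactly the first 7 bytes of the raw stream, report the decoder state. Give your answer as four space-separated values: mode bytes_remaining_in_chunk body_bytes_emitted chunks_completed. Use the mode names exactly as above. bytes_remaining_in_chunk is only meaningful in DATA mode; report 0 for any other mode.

Byte 0 = '2': mode=SIZE remaining=0 emitted=0 chunks_done=0
Byte 1 = 0x0D: mode=SIZE_CR remaining=0 emitted=0 chunks_done=0
Byte 2 = 0x0A: mode=DATA remaining=2 emitted=0 chunks_done=0
Byte 3 = 'r': mode=DATA remaining=1 emitted=1 chunks_done=0
Byte 4 = 'i': mode=DATA_DONE remaining=0 emitted=2 chunks_done=0
Byte 5 = 0x0D: mode=DATA_CR remaining=0 emitted=2 chunks_done=0
Byte 6 = 0x0A: mode=SIZE remaining=0 emitted=2 chunks_done=1

Answer: SIZE 0 2 1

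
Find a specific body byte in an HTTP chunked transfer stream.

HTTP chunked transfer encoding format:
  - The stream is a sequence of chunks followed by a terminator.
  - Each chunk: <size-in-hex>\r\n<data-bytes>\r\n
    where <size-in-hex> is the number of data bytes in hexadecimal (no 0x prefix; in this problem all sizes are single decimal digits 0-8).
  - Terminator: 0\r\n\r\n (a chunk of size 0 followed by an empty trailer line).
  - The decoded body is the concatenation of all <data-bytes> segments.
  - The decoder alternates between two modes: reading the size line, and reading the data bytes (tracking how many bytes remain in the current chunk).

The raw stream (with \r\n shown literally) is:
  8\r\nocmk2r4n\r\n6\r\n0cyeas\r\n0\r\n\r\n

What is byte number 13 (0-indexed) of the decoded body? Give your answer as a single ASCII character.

Chunk 1: stream[0..1]='8' size=0x8=8, data at stream[3..11]='ocmk2r4n' -> body[0..8], body so far='ocmk2r4n'
Chunk 2: stream[13..14]='6' size=0x6=6, data at stream[16..22]='0cyeas' -> body[8..14], body so far='ocmk2r4n0cyeas'
Chunk 3: stream[24..25]='0' size=0 (terminator). Final body='ocmk2r4n0cyeas' (14 bytes)
Body byte 13 = 's'

Answer: s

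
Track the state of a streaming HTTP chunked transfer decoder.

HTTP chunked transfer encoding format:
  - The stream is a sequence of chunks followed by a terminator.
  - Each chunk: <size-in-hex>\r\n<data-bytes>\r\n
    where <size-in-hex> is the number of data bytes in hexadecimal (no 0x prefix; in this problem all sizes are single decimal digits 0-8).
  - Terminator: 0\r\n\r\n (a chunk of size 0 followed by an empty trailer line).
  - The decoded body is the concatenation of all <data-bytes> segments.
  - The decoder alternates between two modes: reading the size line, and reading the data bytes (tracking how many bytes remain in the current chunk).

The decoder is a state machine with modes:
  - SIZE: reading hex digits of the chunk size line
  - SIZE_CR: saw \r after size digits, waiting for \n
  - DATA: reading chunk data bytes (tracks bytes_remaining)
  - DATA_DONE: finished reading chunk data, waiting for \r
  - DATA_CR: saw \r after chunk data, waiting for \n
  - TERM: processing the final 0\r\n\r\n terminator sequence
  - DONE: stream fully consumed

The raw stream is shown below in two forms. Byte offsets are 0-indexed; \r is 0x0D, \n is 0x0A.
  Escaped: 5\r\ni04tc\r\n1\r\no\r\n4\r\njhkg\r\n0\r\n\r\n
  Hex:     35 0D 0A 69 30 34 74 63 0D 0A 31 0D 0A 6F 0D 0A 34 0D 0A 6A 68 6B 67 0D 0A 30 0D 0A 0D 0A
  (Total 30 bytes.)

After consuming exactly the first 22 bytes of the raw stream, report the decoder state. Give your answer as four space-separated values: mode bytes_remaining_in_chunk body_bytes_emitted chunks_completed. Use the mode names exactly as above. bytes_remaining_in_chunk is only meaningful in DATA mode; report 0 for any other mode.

Answer: DATA 1 9 2

Derivation:
Byte 0 = '5': mode=SIZE remaining=0 emitted=0 chunks_done=0
Byte 1 = 0x0D: mode=SIZE_CR remaining=0 emitted=0 chunks_done=0
Byte 2 = 0x0A: mode=DATA remaining=5 emitted=0 chunks_done=0
Byte 3 = 'i': mode=DATA remaining=4 emitted=1 chunks_done=0
Byte 4 = '0': mode=DATA remaining=3 emitted=2 chunks_done=0
Byte 5 = '4': mode=DATA remaining=2 emitted=3 chunks_done=0
Byte 6 = 't': mode=DATA remaining=1 emitted=4 chunks_done=0
Byte 7 = 'c': mode=DATA_DONE remaining=0 emitted=5 chunks_done=0
Byte 8 = 0x0D: mode=DATA_CR remaining=0 emitted=5 chunks_done=0
Byte 9 = 0x0A: mode=SIZE remaining=0 emitted=5 chunks_done=1
Byte 10 = '1': mode=SIZE remaining=0 emitted=5 chunks_done=1
Byte 11 = 0x0D: mode=SIZE_CR remaining=0 emitted=5 chunks_done=1
Byte 12 = 0x0A: mode=DATA remaining=1 emitted=5 chunks_done=1
Byte 13 = 'o': mode=DATA_DONE remaining=0 emitted=6 chunks_done=1
Byte 14 = 0x0D: mode=DATA_CR remaining=0 emitted=6 chunks_done=1
Byte 15 = 0x0A: mode=SIZE remaining=0 emitted=6 chunks_done=2
Byte 16 = '4': mode=SIZE remaining=0 emitted=6 chunks_done=2
Byte 17 = 0x0D: mode=SIZE_CR remaining=0 emitted=6 chunks_done=2
Byte 18 = 0x0A: mode=DATA remaining=4 emitted=6 chunks_done=2
Byte 19 = 'j': mode=DATA remaining=3 emitted=7 chunks_done=2
Byte 20 = 'h': mode=DATA remaining=2 emitted=8 chunks_done=2
Byte 21 = 'k': mode=DATA remaining=1 emitted=9 chunks_done=2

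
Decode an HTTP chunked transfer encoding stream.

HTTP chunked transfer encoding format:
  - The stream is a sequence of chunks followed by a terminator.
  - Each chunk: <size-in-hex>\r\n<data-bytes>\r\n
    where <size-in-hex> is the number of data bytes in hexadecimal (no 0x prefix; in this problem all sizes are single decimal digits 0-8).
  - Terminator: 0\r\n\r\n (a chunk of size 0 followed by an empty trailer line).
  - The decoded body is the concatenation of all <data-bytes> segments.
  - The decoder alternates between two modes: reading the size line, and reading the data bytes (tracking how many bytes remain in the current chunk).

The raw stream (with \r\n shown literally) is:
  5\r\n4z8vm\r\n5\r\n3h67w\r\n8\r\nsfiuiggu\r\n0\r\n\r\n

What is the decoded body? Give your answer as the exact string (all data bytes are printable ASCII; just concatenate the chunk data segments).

Chunk 1: stream[0..1]='5' size=0x5=5, data at stream[3..8]='4z8vm' -> body[0..5], body so far='4z8vm'
Chunk 2: stream[10..11]='5' size=0x5=5, data at stream[13..18]='3h67w' -> body[5..10], body so far='4z8vm3h67w'
Chunk 3: stream[20..21]='8' size=0x8=8, data at stream[23..31]='sfiuiggu' -> body[10..18], body so far='4z8vm3h67wsfiuiggu'
Chunk 4: stream[33..34]='0' size=0 (terminator). Final body='4z8vm3h67wsfiuiggu' (18 bytes)

Answer: 4z8vm3h67wsfiuiggu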